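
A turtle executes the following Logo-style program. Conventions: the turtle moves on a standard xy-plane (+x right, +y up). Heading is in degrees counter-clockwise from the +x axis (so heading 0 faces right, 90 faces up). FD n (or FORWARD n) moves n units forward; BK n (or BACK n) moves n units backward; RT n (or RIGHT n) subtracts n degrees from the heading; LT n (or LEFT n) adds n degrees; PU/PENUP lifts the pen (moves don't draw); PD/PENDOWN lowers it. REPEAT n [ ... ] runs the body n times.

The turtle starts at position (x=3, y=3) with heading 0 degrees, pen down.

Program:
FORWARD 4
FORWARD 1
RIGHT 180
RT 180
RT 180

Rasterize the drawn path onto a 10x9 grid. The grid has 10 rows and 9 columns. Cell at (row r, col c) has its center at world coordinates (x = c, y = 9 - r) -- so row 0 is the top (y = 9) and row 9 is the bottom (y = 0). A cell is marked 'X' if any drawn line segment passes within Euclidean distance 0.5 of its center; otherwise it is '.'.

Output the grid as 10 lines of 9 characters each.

Answer: .........
.........
.........
.........
.........
.........
...XXXXXX
.........
.........
.........

Derivation:
Segment 0: (3,3) -> (7,3)
Segment 1: (7,3) -> (8,3)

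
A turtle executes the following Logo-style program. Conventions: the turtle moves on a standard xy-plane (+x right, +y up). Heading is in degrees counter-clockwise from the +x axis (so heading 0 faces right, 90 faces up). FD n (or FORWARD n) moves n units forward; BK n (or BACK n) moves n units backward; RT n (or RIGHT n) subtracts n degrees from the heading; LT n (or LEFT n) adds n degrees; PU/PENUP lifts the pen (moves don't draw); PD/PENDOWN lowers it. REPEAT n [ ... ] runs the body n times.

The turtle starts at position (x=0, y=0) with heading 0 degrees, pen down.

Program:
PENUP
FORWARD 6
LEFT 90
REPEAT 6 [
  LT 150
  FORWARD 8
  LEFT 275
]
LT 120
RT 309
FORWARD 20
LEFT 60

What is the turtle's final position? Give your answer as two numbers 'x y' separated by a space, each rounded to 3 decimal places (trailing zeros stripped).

Answer: 10.326 -21.275

Derivation:
Executing turtle program step by step:
Start: pos=(0,0), heading=0, pen down
PU: pen up
FD 6: (0,0) -> (6,0) [heading=0, move]
LT 90: heading 0 -> 90
REPEAT 6 [
  -- iteration 1/6 --
  LT 150: heading 90 -> 240
  FD 8: (6,0) -> (2,-6.928) [heading=240, move]
  LT 275: heading 240 -> 155
  -- iteration 2/6 --
  LT 150: heading 155 -> 305
  FD 8: (2,-6.928) -> (6.589,-13.481) [heading=305, move]
  LT 275: heading 305 -> 220
  -- iteration 3/6 --
  LT 150: heading 220 -> 10
  FD 8: (6.589,-13.481) -> (14.467,-12.092) [heading=10, move]
  LT 275: heading 10 -> 285
  -- iteration 4/6 --
  LT 150: heading 285 -> 75
  FD 8: (14.467,-12.092) -> (16.538,-4.365) [heading=75, move]
  LT 275: heading 75 -> 350
  -- iteration 5/6 --
  LT 150: heading 350 -> 140
  FD 8: (16.538,-4.365) -> (10.409,0.777) [heading=140, move]
  LT 275: heading 140 -> 55
  -- iteration 6/6 --
  LT 150: heading 55 -> 205
  FD 8: (10.409,0.777) -> (3.159,-2.603) [heading=205, move]
  LT 275: heading 205 -> 120
]
LT 120: heading 120 -> 240
RT 309: heading 240 -> 291
FD 20: (3.159,-2.603) -> (10.326,-21.275) [heading=291, move]
LT 60: heading 291 -> 351
Final: pos=(10.326,-21.275), heading=351, 0 segment(s) drawn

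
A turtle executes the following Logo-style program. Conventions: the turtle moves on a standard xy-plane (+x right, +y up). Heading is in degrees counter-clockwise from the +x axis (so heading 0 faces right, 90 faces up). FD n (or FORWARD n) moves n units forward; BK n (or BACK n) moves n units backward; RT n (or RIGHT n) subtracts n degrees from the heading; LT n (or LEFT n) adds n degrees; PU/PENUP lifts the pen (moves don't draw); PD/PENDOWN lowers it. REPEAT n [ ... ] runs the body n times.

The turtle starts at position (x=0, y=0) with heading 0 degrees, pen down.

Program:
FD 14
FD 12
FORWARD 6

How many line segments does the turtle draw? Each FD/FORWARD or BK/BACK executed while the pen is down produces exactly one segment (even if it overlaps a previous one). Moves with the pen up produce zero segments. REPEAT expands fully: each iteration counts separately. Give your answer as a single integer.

Executing turtle program step by step:
Start: pos=(0,0), heading=0, pen down
FD 14: (0,0) -> (14,0) [heading=0, draw]
FD 12: (14,0) -> (26,0) [heading=0, draw]
FD 6: (26,0) -> (32,0) [heading=0, draw]
Final: pos=(32,0), heading=0, 3 segment(s) drawn
Segments drawn: 3

Answer: 3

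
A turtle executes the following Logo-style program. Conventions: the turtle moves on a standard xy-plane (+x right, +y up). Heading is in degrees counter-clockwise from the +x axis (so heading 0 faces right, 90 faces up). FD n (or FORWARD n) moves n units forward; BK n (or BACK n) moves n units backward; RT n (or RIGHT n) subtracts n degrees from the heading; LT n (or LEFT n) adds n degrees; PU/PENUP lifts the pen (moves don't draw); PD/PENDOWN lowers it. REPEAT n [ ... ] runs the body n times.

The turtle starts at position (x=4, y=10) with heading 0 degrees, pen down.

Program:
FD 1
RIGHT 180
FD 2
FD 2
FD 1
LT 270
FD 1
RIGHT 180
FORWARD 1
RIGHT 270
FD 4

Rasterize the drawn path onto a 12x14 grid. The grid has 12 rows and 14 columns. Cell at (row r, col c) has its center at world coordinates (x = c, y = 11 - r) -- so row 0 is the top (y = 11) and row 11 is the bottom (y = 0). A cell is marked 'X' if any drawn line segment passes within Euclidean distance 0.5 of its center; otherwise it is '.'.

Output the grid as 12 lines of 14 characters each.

Segment 0: (4,10) -> (5,10)
Segment 1: (5,10) -> (3,10)
Segment 2: (3,10) -> (1,10)
Segment 3: (1,10) -> (0,10)
Segment 4: (0,10) -> (0,11)
Segment 5: (0,11) -> (0,10)
Segment 6: (0,10) -> (4,10)

Answer: X.............
XXXXXX........
..............
..............
..............
..............
..............
..............
..............
..............
..............
..............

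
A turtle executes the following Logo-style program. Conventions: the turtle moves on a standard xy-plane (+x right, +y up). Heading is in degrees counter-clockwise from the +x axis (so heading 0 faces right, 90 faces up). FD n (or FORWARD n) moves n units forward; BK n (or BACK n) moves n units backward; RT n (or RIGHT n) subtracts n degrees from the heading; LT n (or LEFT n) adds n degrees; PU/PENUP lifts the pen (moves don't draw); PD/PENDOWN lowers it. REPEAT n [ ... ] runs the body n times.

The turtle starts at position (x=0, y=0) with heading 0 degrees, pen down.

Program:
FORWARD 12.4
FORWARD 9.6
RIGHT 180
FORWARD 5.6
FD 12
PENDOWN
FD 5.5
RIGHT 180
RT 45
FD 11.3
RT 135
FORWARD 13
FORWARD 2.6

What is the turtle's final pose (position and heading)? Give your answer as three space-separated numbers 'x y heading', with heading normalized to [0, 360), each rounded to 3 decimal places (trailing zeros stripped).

Answer: -8.71 -7.99 180

Derivation:
Executing turtle program step by step:
Start: pos=(0,0), heading=0, pen down
FD 12.4: (0,0) -> (12.4,0) [heading=0, draw]
FD 9.6: (12.4,0) -> (22,0) [heading=0, draw]
RT 180: heading 0 -> 180
FD 5.6: (22,0) -> (16.4,0) [heading=180, draw]
FD 12: (16.4,0) -> (4.4,0) [heading=180, draw]
PD: pen down
FD 5.5: (4.4,0) -> (-1.1,0) [heading=180, draw]
RT 180: heading 180 -> 0
RT 45: heading 0 -> 315
FD 11.3: (-1.1,0) -> (6.89,-7.99) [heading=315, draw]
RT 135: heading 315 -> 180
FD 13: (6.89,-7.99) -> (-6.11,-7.99) [heading=180, draw]
FD 2.6: (-6.11,-7.99) -> (-8.71,-7.99) [heading=180, draw]
Final: pos=(-8.71,-7.99), heading=180, 8 segment(s) drawn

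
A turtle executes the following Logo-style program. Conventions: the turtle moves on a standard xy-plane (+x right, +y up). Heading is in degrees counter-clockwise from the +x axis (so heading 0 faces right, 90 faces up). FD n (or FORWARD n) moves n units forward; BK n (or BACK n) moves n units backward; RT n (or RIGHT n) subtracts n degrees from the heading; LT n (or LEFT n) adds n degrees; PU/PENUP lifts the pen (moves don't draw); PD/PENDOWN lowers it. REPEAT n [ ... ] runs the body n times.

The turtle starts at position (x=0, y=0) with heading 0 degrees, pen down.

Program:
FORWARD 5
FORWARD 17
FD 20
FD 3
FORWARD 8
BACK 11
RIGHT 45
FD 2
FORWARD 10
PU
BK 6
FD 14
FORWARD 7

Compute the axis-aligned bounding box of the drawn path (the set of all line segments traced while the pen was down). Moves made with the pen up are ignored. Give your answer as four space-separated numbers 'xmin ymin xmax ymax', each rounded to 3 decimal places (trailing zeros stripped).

Answer: 0 -8.485 53 0

Derivation:
Executing turtle program step by step:
Start: pos=(0,0), heading=0, pen down
FD 5: (0,0) -> (5,0) [heading=0, draw]
FD 17: (5,0) -> (22,0) [heading=0, draw]
FD 20: (22,0) -> (42,0) [heading=0, draw]
FD 3: (42,0) -> (45,0) [heading=0, draw]
FD 8: (45,0) -> (53,0) [heading=0, draw]
BK 11: (53,0) -> (42,0) [heading=0, draw]
RT 45: heading 0 -> 315
FD 2: (42,0) -> (43.414,-1.414) [heading=315, draw]
FD 10: (43.414,-1.414) -> (50.485,-8.485) [heading=315, draw]
PU: pen up
BK 6: (50.485,-8.485) -> (46.243,-4.243) [heading=315, move]
FD 14: (46.243,-4.243) -> (56.142,-14.142) [heading=315, move]
FD 7: (56.142,-14.142) -> (61.092,-19.092) [heading=315, move]
Final: pos=(61.092,-19.092), heading=315, 8 segment(s) drawn

Segment endpoints: x in {0, 5, 22, 42, 43.414, 45, 50.485, 53}, y in {-8.485, -1.414, 0}
xmin=0, ymin=-8.485, xmax=53, ymax=0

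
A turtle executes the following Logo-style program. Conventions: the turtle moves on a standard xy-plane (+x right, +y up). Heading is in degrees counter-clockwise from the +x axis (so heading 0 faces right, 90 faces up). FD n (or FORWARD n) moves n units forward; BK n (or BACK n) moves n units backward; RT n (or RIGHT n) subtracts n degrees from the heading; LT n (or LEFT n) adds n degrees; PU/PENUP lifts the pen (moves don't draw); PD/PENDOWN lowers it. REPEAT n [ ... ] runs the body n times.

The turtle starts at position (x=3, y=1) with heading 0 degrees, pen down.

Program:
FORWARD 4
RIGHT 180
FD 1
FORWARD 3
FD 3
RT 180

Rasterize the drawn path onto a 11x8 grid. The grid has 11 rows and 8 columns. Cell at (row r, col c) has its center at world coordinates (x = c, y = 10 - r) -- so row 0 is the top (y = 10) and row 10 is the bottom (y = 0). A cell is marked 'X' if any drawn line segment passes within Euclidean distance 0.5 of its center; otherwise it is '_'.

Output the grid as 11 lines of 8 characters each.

Segment 0: (3,1) -> (7,1)
Segment 1: (7,1) -> (6,1)
Segment 2: (6,1) -> (3,1)
Segment 3: (3,1) -> (0,1)

Answer: ________
________
________
________
________
________
________
________
________
XXXXXXXX
________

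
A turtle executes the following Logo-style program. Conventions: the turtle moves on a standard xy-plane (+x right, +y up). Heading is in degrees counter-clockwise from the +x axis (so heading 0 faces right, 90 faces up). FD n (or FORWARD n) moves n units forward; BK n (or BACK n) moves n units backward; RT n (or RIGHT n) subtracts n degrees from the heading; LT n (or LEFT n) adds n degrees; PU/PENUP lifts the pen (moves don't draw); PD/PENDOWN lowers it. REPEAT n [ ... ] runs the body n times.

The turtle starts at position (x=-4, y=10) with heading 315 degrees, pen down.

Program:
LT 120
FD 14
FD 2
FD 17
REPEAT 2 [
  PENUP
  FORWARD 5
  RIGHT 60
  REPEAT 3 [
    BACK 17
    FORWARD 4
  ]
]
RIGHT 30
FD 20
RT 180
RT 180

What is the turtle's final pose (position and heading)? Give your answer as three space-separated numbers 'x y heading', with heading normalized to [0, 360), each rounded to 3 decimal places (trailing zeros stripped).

Executing turtle program step by step:
Start: pos=(-4,10), heading=315, pen down
LT 120: heading 315 -> 75
FD 14: (-4,10) -> (-0.377,23.523) [heading=75, draw]
FD 2: (-0.377,23.523) -> (0.141,25.455) [heading=75, draw]
FD 17: (0.141,25.455) -> (4.541,41.876) [heading=75, draw]
REPEAT 2 [
  -- iteration 1/2 --
  PU: pen up
  FD 5: (4.541,41.876) -> (5.835,46.705) [heading=75, move]
  RT 60: heading 75 -> 15
  REPEAT 3 [
    -- iteration 1/3 --
    BK 17: (5.835,46.705) -> (-10.586,42.305) [heading=15, move]
    FD 4: (-10.586,42.305) -> (-6.722,43.341) [heading=15, move]
    -- iteration 2/3 --
    BK 17: (-6.722,43.341) -> (-23.143,38.941) [heading=15, move]
    FD 4: (-23.143,38.941) -> (-19.279,39.976) [heading=15, move]
    -- iteration 3/3 --
    BK 17: (-19.279,39.976) -> (-35.7,35.576) [heading=15, move]
    FD 4: (-35.7,35.576) -> (-31.836,36.611) [heading=15, move]
  ]
  -- iteration 2/2 --
  PU: pen up
  FD 5: (-31.836,36.611) -> (-27.006,37.905) [heading=15, move]
  RT 60: heading 15 -> 315
  REPEAT 3 [
    -- iteration 1/3 --
    BK 17: (-27.006,37.905) -> (-39.027,49.926) [heading=315, move]
    FD 4: (-39.027,49.926) -> (-36.199,47.098) [heading=315, move]
    -- iteration 2/3 --
    BK 17: (-36.199,47.098) -> (-48.22,59.119) [heading=315, move]
    FD 4: (-48.22,59.119) -> (-45.391,56.29) [heading=315, move]
    -- iteration 3/3 --
    BK 17: (-45.391,56.29) -> (-57.412,68.311) [heading=315, move]
    FD 4: (-57.412,68.311) -> (-54.584,65.482) [heading=315, move]
  ]
]
RT 30: heading 315 -> 285
FD 20: (-54.584,65.482) -> (-49.407,46.164) [heading=285, move]
RT 180: heading 285 -> 105
RT 180: heading 105 -> 285
Final: pos=(-49.407,46.164), heading=285, 3 segment(s) drawn

Answer: -49.407 46.164 285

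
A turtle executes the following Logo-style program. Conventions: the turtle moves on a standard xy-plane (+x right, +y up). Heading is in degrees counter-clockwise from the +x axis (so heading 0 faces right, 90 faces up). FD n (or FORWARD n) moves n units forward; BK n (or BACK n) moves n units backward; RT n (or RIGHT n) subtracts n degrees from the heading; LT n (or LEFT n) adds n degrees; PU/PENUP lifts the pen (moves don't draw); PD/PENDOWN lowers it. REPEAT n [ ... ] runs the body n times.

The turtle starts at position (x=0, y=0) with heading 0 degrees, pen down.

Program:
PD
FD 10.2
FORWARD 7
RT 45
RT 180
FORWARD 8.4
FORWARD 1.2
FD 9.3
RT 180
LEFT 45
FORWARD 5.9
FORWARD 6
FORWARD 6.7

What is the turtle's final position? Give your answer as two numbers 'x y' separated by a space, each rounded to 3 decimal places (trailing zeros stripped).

Executing turtle program step by step:
Start: pos=(0,0), heading=0, pen down
PD: pen down
FD 10.2: (0,0) -> (10.2,0) [heading=0, draw]
FD 7: (10.2,0) -> (17.2,0) [heading=0, draw]
RT 45: heading 0 -> 315
RT 180: heading 315 -> 135
FD 8.4: (17.2,0) -> (11.26,5.94) [heading=135, draw]
FD 1.2: (11.26,5.94) -> (10.412,6.788) [heading=135, draw]
FD 9.3: (10.412,6.788) -> (3.836,13.364) [heading=135, draw]
RT 180: heading 135 -> 315
LT 45: heading 315 -> 0
FD 5.9: (3.836,13.364) -> (9.736,13.364) [heading=0, draw]
FD 6: (9.736,13.364) -> (15.736,13.364) [heading=0, draw]
FD 6.7: (15.736,13.364) -> (22.436,13.364) [heading=0, draw]
Final: pos=(22.436,13.364), heading=0, 8 segment(s) drawn

Answer: 22.436 13.364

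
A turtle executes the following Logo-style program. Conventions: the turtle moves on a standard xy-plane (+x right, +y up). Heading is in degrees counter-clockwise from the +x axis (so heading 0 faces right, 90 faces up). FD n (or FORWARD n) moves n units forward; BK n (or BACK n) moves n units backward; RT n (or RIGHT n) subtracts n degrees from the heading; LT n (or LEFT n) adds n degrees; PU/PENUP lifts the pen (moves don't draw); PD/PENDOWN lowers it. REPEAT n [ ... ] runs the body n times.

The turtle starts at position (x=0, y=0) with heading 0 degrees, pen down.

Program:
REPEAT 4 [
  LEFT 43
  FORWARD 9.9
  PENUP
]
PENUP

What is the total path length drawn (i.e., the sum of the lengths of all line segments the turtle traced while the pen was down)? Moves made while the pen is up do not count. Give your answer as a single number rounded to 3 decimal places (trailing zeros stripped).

Answer: 9.9

Derivation:
Executing turtle program step by step:
Start: pos=(0,0), heading=0, pen down
REPEAT 4 [
  -- iteration 1/4 --
  LT 43: heading 0 -> 43
  FD 9.9: (0,0) -> (7.24,6.752) [heading=43, draw]
  PU: pen up
  -- iteration 2/4 --
  LT 43: heading 43 -> 86
  FD 9.9: (7.24,6.752) -> (7.931,16.628) [heading=86, move]
  PU: pen up
  -- iteration 3/4 --
  LT 43: heading 86 -> 129
  FD 9.9: (7.931,16.628) -> (1.701,24.321) [heading=129, move]
  PU: pen up
  -- iteration 4/4 --
  LT 43: heading 129 -> 172
  FD 9.9: (1.701,24.321) -> (-8.103,25.699) [heading=172, move]
  PU: pen up
]
PU: pen up
Final: pos=(-8.103,25.699), heading=172, 1 segment(s) drawn

Segment lengths:
  seg 1: (0,0) -> (7.24,6.752), length = 9.9
Total = 9.9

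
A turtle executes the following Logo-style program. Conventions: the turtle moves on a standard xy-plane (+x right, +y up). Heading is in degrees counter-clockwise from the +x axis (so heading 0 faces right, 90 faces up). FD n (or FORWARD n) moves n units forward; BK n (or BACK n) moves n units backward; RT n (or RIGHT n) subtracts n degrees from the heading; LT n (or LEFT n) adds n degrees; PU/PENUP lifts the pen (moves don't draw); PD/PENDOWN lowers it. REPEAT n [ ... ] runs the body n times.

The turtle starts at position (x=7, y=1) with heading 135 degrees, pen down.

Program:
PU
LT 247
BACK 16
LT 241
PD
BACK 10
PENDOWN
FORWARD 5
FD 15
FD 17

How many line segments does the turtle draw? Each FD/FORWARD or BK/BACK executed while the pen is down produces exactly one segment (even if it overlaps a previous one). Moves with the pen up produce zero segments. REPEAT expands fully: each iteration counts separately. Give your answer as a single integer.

Answer: 4

Derivation:
Executing turtle program step by step:
Start: pos=(7,1), heading=135, pen down
PU: pen up
LT 247: heading 135 -> 22
BK 16: (7,1) -> (-7.835,-4.994) [heading=22, move]
LT 241: heading 22 -> 263
PD: pen down
BK 10: (-7.835,-4.994) -> (-6.616,4.932) [heading=263, draw]
PD: pen down
FD 5: (-6.616,4.932) -> (-7.226,-0.031) [heading=263, draw]
FD 15: (-7.226,-0.031) -> (-9.054,-14.919) [heading=263, draw]
FD 17: (-9.054,-14.919) -> (-11.125,-31.792) [heading=263, draw]
Final: pos=(-11.125,-31.792), heading=263, 4 segment(s) drawn
Segments drawn: 4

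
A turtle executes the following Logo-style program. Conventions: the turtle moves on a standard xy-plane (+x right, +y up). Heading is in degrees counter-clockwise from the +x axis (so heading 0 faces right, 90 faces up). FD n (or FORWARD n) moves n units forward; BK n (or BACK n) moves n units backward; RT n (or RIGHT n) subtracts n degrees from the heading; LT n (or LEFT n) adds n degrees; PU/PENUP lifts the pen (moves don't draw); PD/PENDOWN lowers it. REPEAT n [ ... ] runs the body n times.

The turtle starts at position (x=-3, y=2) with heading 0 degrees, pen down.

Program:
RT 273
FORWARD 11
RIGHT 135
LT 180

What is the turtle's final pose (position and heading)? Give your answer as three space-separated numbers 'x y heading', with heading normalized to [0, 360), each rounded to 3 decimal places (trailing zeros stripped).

Answer: -2.424 12.985 132

Derivation:
Executing turtle program step by step:
Start: pos=(-3,2), heading=0, pen down
RT 273: heading 0 -> 87
FD 11: (-3,2) -> (-2.424,12.985) [heading=87, draw]
RT 135: heading 87 -> 312
LT 180: heading 312 -> 132
Final: pos=(-2.424,12.985), heading=132, 1 segment(s) drawn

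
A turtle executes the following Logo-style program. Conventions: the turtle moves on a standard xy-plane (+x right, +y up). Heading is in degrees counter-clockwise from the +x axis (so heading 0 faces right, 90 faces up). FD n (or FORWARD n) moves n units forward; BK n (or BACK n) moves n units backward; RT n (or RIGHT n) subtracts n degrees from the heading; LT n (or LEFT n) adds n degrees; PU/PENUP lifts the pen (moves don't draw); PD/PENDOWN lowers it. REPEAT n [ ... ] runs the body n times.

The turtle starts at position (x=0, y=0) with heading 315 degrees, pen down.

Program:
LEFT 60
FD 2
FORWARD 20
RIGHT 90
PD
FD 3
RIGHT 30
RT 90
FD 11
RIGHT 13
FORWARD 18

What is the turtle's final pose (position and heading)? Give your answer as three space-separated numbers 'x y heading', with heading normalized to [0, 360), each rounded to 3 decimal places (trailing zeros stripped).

Answer: -4.491 14.094 152

Derivation:
Executing turtle program step by step:
Start: pos=(0,0), heading=315, pen down
LT 60: heading 315 -> 15
FD 2: (0,0) -> (1.932,0.518) [heading=15, draw]
FD 20: (1.932,0.518) -> (21.25,5.694) [heading=15, draw]
RT 90: heading 15 -> 285
PD: pen down
FD 3: (21.25,5.694) -> (22.027,2.796) [heading=285, draw]
RT 30: heading 285 -> 255
RT 90: heading 255 -> 165
FD 11: (22.027,2.796) -> (11.402,5.643) [heading=165, draw]
RT 13: heading 165 -> 152
FD 18: (11.402,5.643) -> (-4.491,14.094) [heading=152, draw]
Final: pos=(-4.491,14.094), heading=152, 5 segment(s) drawn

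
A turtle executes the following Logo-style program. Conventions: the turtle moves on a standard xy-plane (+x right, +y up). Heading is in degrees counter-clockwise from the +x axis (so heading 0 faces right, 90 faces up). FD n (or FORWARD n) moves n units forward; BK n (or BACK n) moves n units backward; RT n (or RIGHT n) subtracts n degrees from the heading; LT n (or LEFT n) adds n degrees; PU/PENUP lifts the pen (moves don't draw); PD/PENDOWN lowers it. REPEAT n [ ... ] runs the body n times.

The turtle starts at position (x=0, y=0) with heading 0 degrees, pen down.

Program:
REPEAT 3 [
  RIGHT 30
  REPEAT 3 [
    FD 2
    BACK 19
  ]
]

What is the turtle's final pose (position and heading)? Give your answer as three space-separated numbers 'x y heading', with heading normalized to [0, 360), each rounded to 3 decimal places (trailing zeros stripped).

Executing turtle program step by step:
Start: pos=(0,0), heading=0, pen down
REPEAT 3 [
  -- iteration 1/3 --
  RT 30: heading 0 -> 330
  REPEAT 3 [
    -- iteration 1/3 --
    FD 2: (0,0) -> (1.732,-1) [heading=330, draw]
    BK 19: (1.732,-1) -> (-14.722,8.5) [heading=330, draw]
    -- iteration 2/3 --
    FD 2: (-14.722,8.5) -> (-12.99,7.5) [heading=330, draw]
    BK 19: (-12.99,7.5) -> (-29.445,17) [heading=330, draw]
    -- iteration 3/3 --
    FD 2: (-29.445,17) -> (-27.713,16) [heading=330, draw]
    BK 19: (-27.713,16) -> (-44.167,25.5) [heading=330, draw]
  ]
  -- iteration 2/3 --
  RT 30: heading 330 -> 300
  REPEAT 3 [
    -- iteration 1/3 --
    FD 2: (-44.167,25.5) -> (-43.167,23.768) [heading=300, draw]
    BK 19: (-43.167,23.768) -> (-52.667,40.222) [heading=300, draw]
    -- iteration 2/3 --
    FD 2: (-52.667,40.222) -> (-51.667,38.49) [heading=300, draw]
    BK 19: (-51.667,38.49) -> (-61.167,54.945) [heading=300, draw]
    -- iteration 3/3 --
    FD 2: (-61.167,54.945) -> (-60.167,53.213) [heading=300, draw]
    BK 19: (-60.167,53.213) -> (-69.667,69.667) [heading=300, draw]
  ]
  -- iteration 3/3 --
  RT 30: heading 300 -> 270
  REPEAT 3 [
    -- iteration 1/3 --
    FD 2: (-69.667,69.667) -> (-69.667,67.667) [heading=270, draw]
    BK 19: (-69.667,67.667) -> (-69.667,86.667) [heading=270, draw]
    -- iteration 2/3 --
    FD 2: (-69.667,86.667) -> (-69.667,84.667) [heading=270, draw]
    BK 19: (-69.667,84.667) -> (-69.667,103.667) [heading=270, draw]
    -- iteration 3/3 --
    FD 2: (-69.667,103.667) -> (-69.667,101.667) [heading=270, draw]
    BK 19: (-69.667,101.667) -> (-69.667,120.667) [heading=270, draw]
  ]
]
Final: pos=(-69.667,120.667), heading=270, 18 segment(s) drawn

Answer: -69.667 120.667 270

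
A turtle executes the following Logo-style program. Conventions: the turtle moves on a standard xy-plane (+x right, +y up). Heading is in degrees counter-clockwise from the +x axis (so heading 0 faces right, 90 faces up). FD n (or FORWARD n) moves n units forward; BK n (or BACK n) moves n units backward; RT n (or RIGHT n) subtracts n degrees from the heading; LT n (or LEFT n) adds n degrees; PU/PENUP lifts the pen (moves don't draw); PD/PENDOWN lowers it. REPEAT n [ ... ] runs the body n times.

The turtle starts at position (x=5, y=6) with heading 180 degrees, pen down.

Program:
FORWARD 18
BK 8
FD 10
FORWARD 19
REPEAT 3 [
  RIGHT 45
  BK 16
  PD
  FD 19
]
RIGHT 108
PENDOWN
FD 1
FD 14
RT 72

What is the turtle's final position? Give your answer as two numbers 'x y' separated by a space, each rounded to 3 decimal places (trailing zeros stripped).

Executing turtle program step by step:
Start: pos=(5,6), heading=180, pen down
FD 18: (5,6) -> (-13,6) [heading=180, draw]
BK 8: (-13,6) -> (-5,6) [heading=180, draw]
FD 10: (-5,6) -> (-15,6) [heading=180, draw]
FD 19: (-15,6) -> (-34,6) [heading=180, draw]
REPEAT 3 [
  -- iteration 1/3 --
  RT 45: heading 180 -> 135
  BK 16: (-34,6) -> (-22.686,-5.314) [heading=135, draw]
  PD: pen down
  FD 19: (-22.686,-5.314) -> (-36.121,8.121) [heading=135, draw]
  -- iteration 2/3 --
  RT 45: heading 135 -> 90
  BK 16: (-36.121,8.121) -> (-36.121,-7.879) [heading=90, draw]
  PD: pen down
  FD 19: (-36.121,-7.879) -> (-36.121,11.121) [heading=90, draw]
  -- iteration 3/3 --
  RT 45: heading 90 -> 45
  BK 16: (-36.121,11.121) -> (-47.435,-0.192) [heading=45, draw]
  PD: pen down
  FD 19: (-47.435,-0.192) -> (-34,13.243) [heading=45, draw]
]
RT 108: heading 45 -> 297
PD: pen down
FD 1: (-34,13.243) -> (-33.546,12.352) [heading=297, draw]
FD 14: (-33.546,12.352) -> (-27.19,-0.122) [heading=297, draw]
RT 72: heading 297 -> 225
Final: pos=(-27.19,-0.122), heading=225, 12 segment(s) drawn

Answer: -27.19 -0.122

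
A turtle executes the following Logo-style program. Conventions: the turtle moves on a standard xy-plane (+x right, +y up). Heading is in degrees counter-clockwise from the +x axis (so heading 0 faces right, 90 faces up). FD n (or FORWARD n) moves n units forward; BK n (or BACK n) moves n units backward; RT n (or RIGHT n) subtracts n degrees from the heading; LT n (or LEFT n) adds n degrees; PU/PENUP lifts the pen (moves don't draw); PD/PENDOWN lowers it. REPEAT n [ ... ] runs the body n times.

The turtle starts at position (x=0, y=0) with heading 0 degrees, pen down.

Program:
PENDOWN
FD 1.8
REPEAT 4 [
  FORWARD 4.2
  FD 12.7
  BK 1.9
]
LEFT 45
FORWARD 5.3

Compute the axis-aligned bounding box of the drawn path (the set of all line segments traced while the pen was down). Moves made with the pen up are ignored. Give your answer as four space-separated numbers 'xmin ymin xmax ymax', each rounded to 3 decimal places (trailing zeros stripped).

Executing turtle program step by step:
Start: pos=(0,0), heading=0, pen down
PD: pen down
FD 1.8: (0,0) -> (1.8,0) [heading=0, draw]
REPEAT 4 [
  -- iteration 1/4 --
  FD 4.2: (1.8,0) -> (6,0) [heading=0, draw]
  FD 12.7: (6,0) -> (18.7,0) [heading=0, draw]
  BK 1.9: (18.7,0) -> (16.8,0) [heading=0, draw]
  -- iteration 2/4 --
  FD 4.2: (16.8,0) -> (21,0) [heading=0, draw]
  FD 12.7: (21,0) -> (33.7,0) [heading=0, draw]
  BK 1.9: (33.7,0) -> (31.8,0) [heading=0, draw]
  -- iteration 3/4 --
  FD 4.2: (31.8,0) -> (36,0) [heading=0, draw]
  FD 12.7: (36,0) -> (48.7,0) [heading=0, draw]
  BK 1.9: (48.7,0) -> (46.8,0) [heading=0, draw]
  -- iteration 4/4 --
  FD 4.2: (46.8,0) -> (51,0) [heading=0, draw]
  FD 12.7: (51,0) -> (63.7,0) [heading=0, draw]
  BK 1.9: (63.7,0) -> (61.8,0) [heading=0, draw]
]
LT 45: heading 0 -> 45
FD 5.3: (61.8,0) -> (65.548,3.748) [heading=45, draw]
Final: pos=(65.548,3.748), heading=45, 14 segment(s) drawn

Segment endpoints: x in {0, 1.8, 6, 16.8, 18.7, 21, 31.8, 33.7, 36, 46.8, 48.7, 51, 61.8, 63.7, 65.548}, y in {0, 3.748}
xmin=0, ymin=0, xmax=65.548, ymax=3.748

Answer: 0 0 65.548 3.748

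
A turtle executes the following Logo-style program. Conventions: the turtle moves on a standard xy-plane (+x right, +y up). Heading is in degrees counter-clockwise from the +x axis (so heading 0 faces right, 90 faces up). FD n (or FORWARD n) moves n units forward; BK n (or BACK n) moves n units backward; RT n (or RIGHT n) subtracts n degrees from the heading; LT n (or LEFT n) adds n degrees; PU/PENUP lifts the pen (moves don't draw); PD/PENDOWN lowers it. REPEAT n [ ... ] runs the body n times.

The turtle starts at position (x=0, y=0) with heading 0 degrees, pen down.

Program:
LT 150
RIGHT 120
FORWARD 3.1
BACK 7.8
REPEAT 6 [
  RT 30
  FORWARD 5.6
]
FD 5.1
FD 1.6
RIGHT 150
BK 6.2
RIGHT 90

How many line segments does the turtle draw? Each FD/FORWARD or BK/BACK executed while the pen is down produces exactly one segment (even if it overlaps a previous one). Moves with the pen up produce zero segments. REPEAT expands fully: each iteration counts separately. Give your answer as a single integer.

Answer: 11

Derivation:
Executing turtle program step by step:
Start: pos=(0,0), heading=0, pen down
LT 150: heading 0 -> 150
RT 120: heading 150 -> 30
FD 3.1: (0,0) -> (2.685,1.55) [heading=30, draw]
BK 7.8: (2.685,1.55) -> (-4.07,-2.35) [heading=30, draw]
REPEAT 6 [
  -- iteration 1/6 --
  RT 30: heading 30 -> 0
  FD 5.6: (-4.07,-2.35) -> (1.53,-2.35) [heading=0, draw]
  -- iteration 2/6 --
  RT 30: heading 0 -> 330
  FD 5.6: (1.53,-2.35) -> (6.379,-5.15) [heading=330, draw]
  -- iteration 3/6 --
  RT 30: heading 330 -> 300
  FD 5.6: (6.379,-5.15) -> (9.179,-10) [heading=300, draw]
  -- iteration 4/6 --
  RT 30: heading 300 -> 270
  FD 5.6: (9.179,-10) -> (9.179,-15.6) [heading=270, draw]
  -- iteration 5/6 --
  RT 30: heading 270 -> 240
  FD 5.6: (9.179,-15.6) -> (6.379,-20.449) [heading=240, draw]
  -- iteration 6/6 --
  RT 30: heading 240 -> 210
  FD 5.6: (6.379,-20.449) -> (1.53,-23.249) [heading=210, draw]
]
FD 5.1: (1.53,-23.249) -> (-2.887,-25.799) [heading=210, draw]
FD 1.6: (-2.887,-25.799) -> (-4.273,-26.599) [heading=210, draw]
RT 150: heading 210 -> 60
BK 6.2: (-4.273,-26.599) -> (-7.373,-31.969) [heading=60, draw]
RT 90: heading 60 -> 330
Final: pos=(-7.373,-31.969), heading=330, 11 segment(s) drawn
Segments drawn: 11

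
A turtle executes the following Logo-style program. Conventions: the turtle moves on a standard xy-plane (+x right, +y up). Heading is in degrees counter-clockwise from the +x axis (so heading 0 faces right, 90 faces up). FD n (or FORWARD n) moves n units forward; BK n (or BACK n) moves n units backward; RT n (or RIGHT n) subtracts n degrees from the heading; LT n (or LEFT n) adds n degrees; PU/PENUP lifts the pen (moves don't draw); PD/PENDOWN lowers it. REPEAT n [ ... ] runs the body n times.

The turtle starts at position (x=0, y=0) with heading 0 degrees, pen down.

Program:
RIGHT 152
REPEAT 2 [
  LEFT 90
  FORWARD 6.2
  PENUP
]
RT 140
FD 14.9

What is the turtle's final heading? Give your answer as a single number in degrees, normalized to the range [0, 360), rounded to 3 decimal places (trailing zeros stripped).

Executing turtle program step by step:
Start: pos=(0,0), heading=0, pen down
RT 152: heading 0 -> 208
REPEAT 2 [
  -- iteration 1/2 --
  LT 90: heading 208 -> 298
  FD 6.2: (0,0) -> (2.911,-5.474) [heading=298, draw]
  PU: pen up
  -- iteration 2/2 --
  LT 90: heading 298 -> 28
  FD 6.2: (2.911,-5.474) -> (8.385,-2.564) [heading=28, move]
  PU: pen up
]
RT 140: heading 28 -> 248
FD 14.9: (8.385,-2.564) -> (2.803,-16.379) [heading=248, move]
Final: pos=(2.803,-16.379), heading=248, 1 segment(s) drawn

Answer: 248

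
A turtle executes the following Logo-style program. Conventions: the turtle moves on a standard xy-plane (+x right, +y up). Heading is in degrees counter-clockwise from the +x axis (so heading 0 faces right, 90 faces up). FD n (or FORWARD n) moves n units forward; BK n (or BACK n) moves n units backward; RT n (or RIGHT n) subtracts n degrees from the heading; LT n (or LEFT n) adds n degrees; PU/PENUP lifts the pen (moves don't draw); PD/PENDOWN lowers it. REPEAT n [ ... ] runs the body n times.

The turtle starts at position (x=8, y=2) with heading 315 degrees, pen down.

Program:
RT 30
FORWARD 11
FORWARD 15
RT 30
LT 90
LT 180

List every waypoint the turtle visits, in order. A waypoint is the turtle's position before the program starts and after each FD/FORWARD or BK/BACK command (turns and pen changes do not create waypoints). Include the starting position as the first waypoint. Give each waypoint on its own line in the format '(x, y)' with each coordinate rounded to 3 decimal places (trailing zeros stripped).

Answer: (8, 2)
(10.847, -8.625)
(14.729, -23.114)

Derivation:
Executing turtle program step by step:
Start: pos=(8,2), heading=315, pen down
RT 30: heading 315 -> 285
FD 11: (8,2) -> (10.847,-8.625) [heading=285, draw]
FD 15: (10.847,-8.625) -> (14.729,-23.114) [heading=285, draw]
RT 30: heading 285 -> 255
LT 90: heading 255 -> 345
LT 180: heading 345 -> 165
Final: pos=(14.729,-23.114), heading=165, 2 segment(s) drawn
Waypoints (3 total):
(8, 2)
(10.847, -8.625)
(14.729, -23.114)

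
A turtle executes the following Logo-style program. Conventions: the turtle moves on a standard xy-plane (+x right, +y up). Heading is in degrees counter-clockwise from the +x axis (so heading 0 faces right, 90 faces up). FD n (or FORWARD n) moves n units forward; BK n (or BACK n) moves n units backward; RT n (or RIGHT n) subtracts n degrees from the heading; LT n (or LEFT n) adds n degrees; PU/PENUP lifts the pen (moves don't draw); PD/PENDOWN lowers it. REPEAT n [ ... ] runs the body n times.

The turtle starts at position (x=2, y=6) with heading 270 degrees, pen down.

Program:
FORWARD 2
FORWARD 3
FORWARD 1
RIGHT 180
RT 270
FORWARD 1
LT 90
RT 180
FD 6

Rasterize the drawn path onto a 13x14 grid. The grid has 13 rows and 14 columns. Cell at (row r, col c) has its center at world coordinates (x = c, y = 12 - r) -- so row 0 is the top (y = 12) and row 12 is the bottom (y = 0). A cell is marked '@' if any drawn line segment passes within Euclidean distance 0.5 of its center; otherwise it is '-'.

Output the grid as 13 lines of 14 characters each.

Answer: --------------
--------------
--------------
--------------
--------------
--------------
-@@-----------
-@@-----------
-@@-----------
-@@-----------
-@@-----------
-@@-----------
-@@-----------

Derivation:
Segment 0: (2,6) -> (2,4)
Segment 1: (2,4) -> (2,1)
Segment 2: (2,1) -> (2,0)
Segment 3: (2,0) -> (1,-0)
Segment 4: (1,-0) -> (1,6)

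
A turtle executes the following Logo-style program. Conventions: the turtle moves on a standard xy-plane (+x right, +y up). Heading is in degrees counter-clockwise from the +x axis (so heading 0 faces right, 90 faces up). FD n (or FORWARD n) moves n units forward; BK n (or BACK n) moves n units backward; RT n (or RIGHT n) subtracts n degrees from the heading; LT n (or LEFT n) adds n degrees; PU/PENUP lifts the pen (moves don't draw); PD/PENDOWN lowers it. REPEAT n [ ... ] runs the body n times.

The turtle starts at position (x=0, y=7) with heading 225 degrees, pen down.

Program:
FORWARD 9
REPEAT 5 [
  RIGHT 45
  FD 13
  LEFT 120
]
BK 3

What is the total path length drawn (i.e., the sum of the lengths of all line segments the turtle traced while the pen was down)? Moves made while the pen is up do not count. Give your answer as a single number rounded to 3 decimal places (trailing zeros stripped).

Answer: 77

Derivation:
Executing turtle program step by step:
Start: pos=(0,7), heading=225, pen down
FD 9: (0,7) -> (-6.364,0.636) [heading=225, draw]
REPEAT 5 [
  -- iteration 1/5 --
  RT 45: heading 225 -> 180
  FD 13: (-6.364,0.636) -> (-19.364,0.636) [heading=180, draw]
  LT 120: heading 180 -> 300
  -- iteration 2/5 --
  RT 45: heading 300 -> 255
  FD 13: (-19.364,0.636) -> (-22.729,-11.921) [heading=255, draw]
  LT 120: heading 255 -> 15
  -- iteration 3/5 --
  RT 45: heading 15 -> 330
  FD 13: (-22.729,-11.921) -> (-11.47,-18.421) [heading=330, draw]
  LT 120: heading 330 -> 90
  -- iteration 4/5 --
  RT 45: heading 90 -> 45
  FD 13: (-11.47,-18.421) -> (-2.278,-9.229) [heading=45, draw]
  LT 120: heading 45 -> 165
  -- iteration 5/5 --
  RT 45: heading 165 -> 120
  FD 13: (-2.278,-9.229) -> (-8.778,2.03) [heading=120, draw]
  LT 120: heading 120 -> 240
]
BK 3: (-8.778,2.03) -> (-7.278,4.628) [heading=240, draw]
Final: pos=(-7.278,4.628), heading=240, 7 segment(s) drawn

Segment lengths:
  seg 1: (0,7) -> (-6.364,0.636), length = 9
  seg 2: (-6.364,0.636) -> (-19.364,0.636), length = 13
  seg 3: (-19.364,0.636) -> (-22.729,-11.921), length = 13
  seg 4: (-22.729,-11.921) -> (-11.47,-18.421), length = 13
  seg 5: (-11.47,-18.421) -> (-2.278,-9.229), length = 13
  seg 6: (-2.278,-9.229) -> (-8.778,2.03), length = 13
  seg 7: (-8.778,2.03) -> (-7.278,4.628), length = 3
Total = 77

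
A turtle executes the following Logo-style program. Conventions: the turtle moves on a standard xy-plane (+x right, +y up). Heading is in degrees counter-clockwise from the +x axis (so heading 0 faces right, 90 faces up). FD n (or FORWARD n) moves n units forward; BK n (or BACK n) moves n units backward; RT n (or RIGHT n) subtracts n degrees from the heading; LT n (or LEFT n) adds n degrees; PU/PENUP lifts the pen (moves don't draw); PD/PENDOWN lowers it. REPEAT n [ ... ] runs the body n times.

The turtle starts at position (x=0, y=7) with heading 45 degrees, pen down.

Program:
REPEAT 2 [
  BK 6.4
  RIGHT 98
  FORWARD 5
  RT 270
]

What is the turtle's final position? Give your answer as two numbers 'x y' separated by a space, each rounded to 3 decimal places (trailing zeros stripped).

Answer: -4.204 -9.743

Derivation:
Executing turtle program step by step:
Start: pos=(0,7), heading=45, pen down
REPEAT 2 [
  -- iteration 1/2 --
  BK 6.4: (0,7) -> (-4.525,2.475) [heading=45, draw]
  RT 98: heading 45 -> 307
  FD 5: (-4.525,2.475) -> (-1.516,-1.519) [heading=307, draw]
  RT 270: heading 307 -> 37
  -- iteration 2/2 --
  BK 6.4: (-1.516,-1.519) -> (-6.628,-5.37) [heading=37, draw]
  RT 98: heading 37 -> 299
  FD 5: (-6.628,-5.37) -> (-4.204,-9.743) [heading=299, draw]
  RT 270: heading 299 -> 29
]
Final: pos=(-4.204,-9.743), heading=29, 4 segment(s) drawn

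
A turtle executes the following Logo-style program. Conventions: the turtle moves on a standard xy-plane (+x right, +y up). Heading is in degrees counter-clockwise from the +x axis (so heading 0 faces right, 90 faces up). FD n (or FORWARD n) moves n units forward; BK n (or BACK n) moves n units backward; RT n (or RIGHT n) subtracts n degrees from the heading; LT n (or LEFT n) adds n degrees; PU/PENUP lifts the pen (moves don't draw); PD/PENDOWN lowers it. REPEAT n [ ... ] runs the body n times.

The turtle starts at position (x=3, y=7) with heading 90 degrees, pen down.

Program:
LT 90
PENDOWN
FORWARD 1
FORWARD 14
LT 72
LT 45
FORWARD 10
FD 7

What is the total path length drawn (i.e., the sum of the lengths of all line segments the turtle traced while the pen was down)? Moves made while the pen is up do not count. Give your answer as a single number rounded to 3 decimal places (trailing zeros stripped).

Answer: 32

Derivation:
Executing turtle program step by step:
Start: pos=(3,7), heading=90, pen down
LT 90: heading 90 -> 180
PD: pen down
FD 1: (3,7) -> (2,7) [heading=180, draw]
FD 14: (2,7) -> (-12,7) [heading=180, draw]
LT 72: heading 180 -> 252
LT 45: heading 252 -> 297
FD 10: (-12,7) -> (-7.46,-1.91) [heading=297, draw]
FD 7: (-7.46,-1.91) -> (-4.282,-8.147) [heading=297, draw]
Final: pos=(-4.282,-8.147), heading=297, 4 segment(s) drawn

Segment lengths:
  seg 1: (3,7) -> (2,7), length = 1
  seg 2: (2,7) -> (-12,7), length = 14
  seg 3: (-12,7) -> (-7.46,-1.91), length = 10
  seg 4: (-7.46,-1.91) -> (-4.282,-8.147), length = 7
Total = 32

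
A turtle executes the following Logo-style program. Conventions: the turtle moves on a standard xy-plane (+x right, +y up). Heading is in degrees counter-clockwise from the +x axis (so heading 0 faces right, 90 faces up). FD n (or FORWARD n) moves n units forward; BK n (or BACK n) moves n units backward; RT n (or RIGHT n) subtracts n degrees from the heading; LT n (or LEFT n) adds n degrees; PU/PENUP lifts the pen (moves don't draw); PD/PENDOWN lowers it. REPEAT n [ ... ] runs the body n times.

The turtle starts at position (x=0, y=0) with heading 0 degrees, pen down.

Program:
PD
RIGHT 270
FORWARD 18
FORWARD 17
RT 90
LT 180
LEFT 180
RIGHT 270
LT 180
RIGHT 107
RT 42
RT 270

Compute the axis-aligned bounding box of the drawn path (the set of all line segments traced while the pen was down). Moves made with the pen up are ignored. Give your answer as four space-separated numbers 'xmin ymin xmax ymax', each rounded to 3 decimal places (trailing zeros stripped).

Executing turtle program step by step:
Start: pos=(0,0), heading=0, pen down
PD: pen down
RT 270: heading 0 -> 90
FD 18: (0,0) -> (0,18) [heading=90, draw]
FD 17: (0,18) -> (0,35) [heading=90, draw]
RT 90: heading 90 -> 0
LT 180: heading 0 -> 180
LT 180: heading 180 -> 0
RT 270: heading 0 -> 90
LT 180: heading 90 -> 270
RT 107: heading 270 -> 163
RT 42: heading 163 -> 121
RT 270: heading 121 -> 211
Final: pos=(0,35), heading=211, 2 segment(s) drawn

Segment endpoints: x in {0, 0, 0}, y in {0, 18, 35}
xmin=0, ymin=0, xmax=0, ymax=35

Answer: 0 0 0 35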